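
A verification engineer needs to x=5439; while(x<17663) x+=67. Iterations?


Step 1: x goes from 5439 toward 17663 by 67; the body runs while x<17663, so iterations = ceil((bound-start)/step)
Step 2: Distance=12224
Step 3: ceil(12224/67)=183

183


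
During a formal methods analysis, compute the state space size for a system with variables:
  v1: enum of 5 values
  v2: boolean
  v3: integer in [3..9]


State space = product of domain sizes of all variables.
Domain sizes:
  v1 (enum of 5 values): 5
  v2 (boolean): 2
  v3 (integer in [3..9]): 7
Product = 5 * 2 * 7 = 70

70


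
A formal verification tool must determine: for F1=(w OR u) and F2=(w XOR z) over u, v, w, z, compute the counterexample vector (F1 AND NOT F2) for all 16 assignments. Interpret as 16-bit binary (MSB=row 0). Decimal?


F1 = (w OR u)
F2 = (w XOR z)
Counterexample to F1=>F2 is where F1=1 and F2=0.
Evaluate each row (bits = u,v,w,z, MSB first):
  row 0 [0000]: F1=0 F2=0 -> F1&~F2 -> 0
  row 1 [0001]: F1=0 F2=1 -> F1&~F2 -> 0
  row 2 [0010]: F1=1 F2=1 -> F1&~F2 -> 0
  row 3 [0011]: F1=1 F2=0 -> F1&~F2 -> 1
  row 4 [0100]: F1=0 F2=0 -> F1&~F2 -> 0
  row 5 [0101]: F1=0 F2=1 -> F1&~F2 -> 0
  row 6 [0110]: F1=1 F2=1 -> F1&~F2 -> 0
  row 7 [0111]: F1=1 F2=0 -> F1&~F2 -> 1
  row 8 [1000]: F1=1 F2=0 -> F1&~F2 -> 1
  row 9 [1001]: F1=1 F2=1 -> F1&~F2 -> 0
  row 10 [1010]: F1=1 F2=1 -> F1&~F2 -> 0
  row 11 [1011]: F1=1 F2=0 -> F1&~F2 -> 1
  row 12 [1100]: F1=1 F2=0 -> F1&~F2 -> 1
  row 13 [1101]: F1=1 F2=1 -> F1&~F2 -> 0
  row 14 [1110]: F1=1 F2=1 -> F1&~F2 -> 0
  row 15 [1111]: F1=1 F2=0 -> F1&~F2 -> 1
Full result column, 4 rows per line (u,v fixed per line; w,z runs 00..11 left to right):
  rows 0-3 [u,v=00]: 0001  = hex 1
  rows 4-7 [u,v=01]: 0001  = hex 1
  rows 8-11 [u,v=10]: 1001  = hex 9
  rows 12-15 [u,v=11]: 1001  = hex 9
Counterexample vector (row 0 .. row 15) = 0001000110011001
Output column grouped in 4s = 0001 0001 1001 1001 = 0x1199
Convert to decimal digit by digit (value = value*16 + digit):
  1 -> 1
  1*16 + 1 = 17
  17*16 + 9 = 281
  281*16 + 9 = 4505
Decimal = 4505

4505


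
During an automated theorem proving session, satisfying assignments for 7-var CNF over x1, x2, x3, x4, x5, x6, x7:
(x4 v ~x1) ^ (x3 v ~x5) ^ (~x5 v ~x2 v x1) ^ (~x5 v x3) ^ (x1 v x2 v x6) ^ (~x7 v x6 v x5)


CNF with 6 clauses over 7 vars (128 assignments).
An assignment satisfies CNF iff every clause has >=1 true literal.
Check each row (bits = x1,x2,x3,x4,x5,x6,x7; clause T/F shown):
  row 0 [0000000]: clauses=TTTTFT -> 0
  row 1 [0000001]: clauses=TTTTFF -> 0
  row 2 [0000010]: clauses=TTTTTT -> 1
  row 3 [0000011]: clauses=TTTTTT -> 1
  row 4 [0000100]: clauses=TFTFFT -> 0
  (every remaining row is evaluated the same way; all 128 results are listed next)
Full result column, 8 rows per line (x1,x2,x3,x4 fixed per line; x5,x6,x7 runs 000..111 left to right):
  rows 0-7 [x1,x2,x3,x4=0000]: 00110000  (ones: 2)
  rows 8-15 [x1,x2,x3,x4=0001]: 00110000  (ones: 2)
  rows 16-23 [x1,x2,x3,x4=0010]: 00110011  (ones: 4)
  rows 24-31 [x1,x2,x3,x4=0011]: 00110011  (ones: 4)
  rows 32-39 [x1,x2,x3,x4=0100]: 10110000  (ones: 3)
  rows 40-47 [x1,x2,x3,x4=0101]: 10110000  (ones: 3)
  rows 48-55 [x1,x2,x3,x4=0110]: 10110000  (ones: 3)
  rows 56-63 [x1,x2,x3,x4=0111]: 10110000  (ones: 3)
  rows 64-71 [x1,x2,x3,x4=1000]: 00000000  (ones: 0)
  rows 72-79 [x1,x2,x3,x4=1001]: 10110000  (ones: 3)
  rows 80-87 [x1,x2,x3,x4=1010]: 00000000  (ones: 0)
  rows 88-95 [x1,x2,x3,x4=1011]: 10111111  (ones: 7)
  rows 96-103 [x1,x2,x3,x4=1100]: 00000000  (ones: 0)
  rows 104-111 [x1,x2,x3,x4=1101]: 10110000  (ones: 3)
  rows 112-119 [x1,x2,x3,x4=1110]: 00000000  (ones: 0)
  rows 120-127 [x1,x2,x3,x4=1111]: 10111111  (ones: 7)
Satisfying assignments = 2+2+4+4+3+3+3+3+0+3+0+7+0+3+0+7 = 44

44


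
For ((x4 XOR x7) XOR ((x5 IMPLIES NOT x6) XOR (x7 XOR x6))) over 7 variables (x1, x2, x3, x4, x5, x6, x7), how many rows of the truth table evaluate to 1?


Formula: ((x4 XOR x7) XOR ((x5 IMPLIES NOT x6) XOR (x7 XOR x6))) over 7 vars (128 rows)
Evaluate each row (x1, x2, x3, x4, x5, x6, x7 as bits, MSB first):
  row 0 [0000000]: ((0 XOR 0) XOR ((0 IMPLIES NOT 0) XOR (0 XOR 0))) -> 1
  row 1 [0000001]: ((0 XOR 1) XOR ((0 IMPLIES NOT 0) XOR (1 XOR 0))) -> 1
  row 2 [0000010]: ((0 XOR 0) XOR ((0 IMPLIES NOT 1) XOR (0 XOR 1))) -> 0
  row 3 [0000011]: ((0 XOR 1) XOR ((0 IMPLIES NOT 1) XOR (1 XOR 1))) -> 0
  row 4 [0000100]: ((0 XOR 0) XOR ((1 IMPLIES NOT 0) XOR (0 XOR 0))) -> 1
  (every remaining row is evaluated the same way; all 128 results are listed next)
Full result column, 8 rows per line (x1,x2,x3,x4 fixed per line; x5,x6,x7 runs 000..111 left to right):
  rows 0-7 [x1,x2,x3,x4=0000]: 11001111  (ones: 6)
  rows 8-15 [x1,x2,x3,x4=0001]: 00110000  (ones: 2)
  rows 16-23 [x1,x2,x3,x4=0010]: 11001111  (ones: 6)
  rows 24-31 [x1,x2,x3,x4=0011]: 00110000  (ones: 2)
  rows 32-39 [x1,x2,x3,x4=0100]: 11001111  (ones: 6)
  rows 40-47 [x1,x2,x3,x4=0101]: 00110000  (ones: 2)
  rows 48-55 [x1,x2,x3,x4=0110]: 11001111  (ones: 6)
  rows 56-63 [x1,x2,x3,x4=0111]: 00110000  (ones: 2)
  rows 64-71 [x1,x2,x3,x4=1000]: 11001111  (ones: 6)
  rows 72-79 [x1,x2,x3,x4=1001]: 00110000  (ones: 2)
  rows 80-87 [x1,x2,x3,x4=1010]: 11001111  (ones: 6)
  rows 88-95 [x1,x2,x3,x4=1011]: 00110000  (ones: 2)
  rows 96-103 [x1,x2,x3,x4=1100]: 11001111  (ones: 6)
  rows 104-111 [x1,x2,x3,x4=1101]: 00110000  (ones: 2)
  rows 112-119 [x1,x2,x3,x4=1110]: 11001111  (ones: 6)
  rows 120-127 [x1,x2,x3,x4=1111]: 00110000  (ones: 2)
Count of 1-rows = 6+2+6+2+6+2+6+2+6+2+6+2+6+2+6+2 = 64

64


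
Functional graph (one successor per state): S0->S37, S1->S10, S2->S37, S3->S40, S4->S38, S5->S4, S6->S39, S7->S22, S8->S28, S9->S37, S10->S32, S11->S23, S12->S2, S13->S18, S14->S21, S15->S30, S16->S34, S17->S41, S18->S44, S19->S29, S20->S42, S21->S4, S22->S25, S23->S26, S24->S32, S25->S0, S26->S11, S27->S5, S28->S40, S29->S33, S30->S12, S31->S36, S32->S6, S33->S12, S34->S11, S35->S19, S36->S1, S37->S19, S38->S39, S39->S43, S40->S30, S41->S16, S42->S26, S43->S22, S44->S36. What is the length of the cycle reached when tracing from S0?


Trace from S0 until a state repeats:
  S0 -> S37 -> S19 -> S29 -> S33 -> S12 -> S2 -> S37
S37 first seen at step 1, revisited at step 7.
Cycle length = 7 - 1 = 6

6


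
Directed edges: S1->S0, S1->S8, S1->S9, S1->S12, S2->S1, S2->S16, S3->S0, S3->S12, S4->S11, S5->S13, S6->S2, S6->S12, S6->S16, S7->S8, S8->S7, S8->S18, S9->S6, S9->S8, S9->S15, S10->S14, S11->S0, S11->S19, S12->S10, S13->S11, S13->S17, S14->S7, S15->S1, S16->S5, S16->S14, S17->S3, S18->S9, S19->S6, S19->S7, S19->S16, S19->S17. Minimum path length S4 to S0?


BFS layer-by-layer from S4:
  dist 0: {S4}
  dist 1: {S11}
  dist 2: {S0, S19}
  -> S0 reached at distance 2
Shortest path length = 2

2


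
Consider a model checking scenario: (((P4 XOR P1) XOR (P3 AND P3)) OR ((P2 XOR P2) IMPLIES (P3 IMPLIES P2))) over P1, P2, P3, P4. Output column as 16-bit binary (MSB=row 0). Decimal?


Formula: (((P4 XOR P1) XOR (P3 AND P3)) OR ((P2 XOR P2) IMPLIES (P3 IMPLIES P2))) over P1, P2, P3, P4 (16 rows)
Evaluate each row (bits = P1,P2,P3,P4, MSB first):
  row 0 [0000]: (((0 XOR 0) XOR (0 AND 0)) OR ((0 XOR 0) IMPLIES (0 IMPLIES 0))) -> 1
  row 1 [0001]: (((1 XOR 0) XOR (0 AND 0)) OR ((0 XOR 0) IMPLIES (0 IMPLIES 0))) -> 1
  row 2 [0010]: (((0 XOR 0) XOR (1 AND 1)) OR ((0 XOR 0) IMPLIES (1 IMPLIES 0))) -> 1
  row 3 [0011]: (((1 XOR 0) XOR (1 AND 1)) OR ((0 XOR 0) IMPLIES (1 IMPLIES 0))) -> 1
  row 4 [0100]: (((0 XOR 0) XOR (0 AND 0)) OR ((1 XOR 1) IMPLIES (0 IMPLIES 1))) -> 1
  row 5 [0101]: (((1 XOR 0) XOR (0 AND 0)) OR ((1 XOR 1) IMPLIES (0 IMPLIES 1))) -> 1
  row 6 [0110]: (((0 XOR 0) XOR (1 AND 1)) OR ((1 XOR 1) IMPLIES (1 IMPLIES 1))) -> 1
  row 7 [0111]: (((1 XOR 0) XOR (1 AND 1)) OR ((1 XOR 1) IMPLIES (1 IMPLIES 1))) -> 1
  row 8 [1000]: (((0 XOR 1) XOR (0 AND 0)) OR ((0 XOR 0) IMPLIES (0 IMPLIES 0))) -> 1
  row 9 [1001]: (((1 XOR 1) XOR (0 AND 0)) OR ((0 XOR 0) IMPLIES (0 IMPLIES 0))) -> 1
  row 10 [1010]: (((0 XOR 1) XOR (1 AND 1)) OR ((0 XOR 0) IMPLIES (1 IMPLIES 0))) -> 1
  row 11 [1011]: (((1 XOR 1) XOR (1 AND 1)) OR ((0 XOR 0) IMPLIES (1 IMPLIES 0))) -> 1
  row 12 [1100]: (((0 XOR 1) XOR (0 AND 0)) OR ((1 XOR 1) IMPLIES (0 IMPLIES 1))) -> 1
  row 13 [1101]: (((1 XOR 1) XOR (0 AND 0)) OR ((1 XOR 1) IMPLIES (0 IMPLIES 1))) -> 1
  row 14 [1110]: (((0 XOR 1) XOR (1 AND 1)) OR ((1 XOR 1) IMPLIES (1 IMPLIES 1))) -> 1
  row 15 [1111]: (((1 XOR 1) XOR (1 AND 1)) OR ((1 XOR 1) IMPLIES (1 IMPLIES 1))) -> 1
Full result column, 4 rows per line (P1,P2 fixed per line; P3,P4 runs 00..11 left to right):
  rows 0-3 [P1,P2=00]: 1111  = hex F
  rows 4-7 [P1,P2=01]: 1111  = hex F
  rows 8-11 [P1,P2=10]: 1111  = hex F
  rows 12-15 [P1,P2=11]: 1111  = hex F
Output column (row 0 .. row 15) = 1111111111111111
Output column grouped in 4s = 1111 1111 1111 1111 = 0xFFFF
Convert to decimal digit by digit (value = value*16 + digit):
  F -> 15
  15*16 + 15 (F) = 255
  255*16 + 15 (F) = 4095
  4095*16 + 15 (F) = 65535
Decimal = 65535

65535


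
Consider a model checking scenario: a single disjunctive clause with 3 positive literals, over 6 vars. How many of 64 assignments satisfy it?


Step 1: Total=2^6=64
Step 2: Unsat when all 3 false: 2^3=8
Step 3: Sat=64-8=56

56


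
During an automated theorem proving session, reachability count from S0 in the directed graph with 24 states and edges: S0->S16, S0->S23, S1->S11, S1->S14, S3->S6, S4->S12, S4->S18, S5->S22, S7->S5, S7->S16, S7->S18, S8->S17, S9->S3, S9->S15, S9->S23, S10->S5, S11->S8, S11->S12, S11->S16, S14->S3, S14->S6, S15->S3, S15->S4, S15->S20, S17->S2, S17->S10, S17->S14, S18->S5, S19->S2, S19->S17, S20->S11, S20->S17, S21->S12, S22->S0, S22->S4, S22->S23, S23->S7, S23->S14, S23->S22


BFS from S0:
  layer 0: {S0}
  layer 1: {S16, S23}
  layer 2: {S7, S14, S22}
  layer 3: {S3, S4, S5, S6, S18}
  layer 4: {S12}
Reachable set: {S0, S3, S4, S5, S6, S7, S12, S14, S16, S18, S22, S23}
Count = 12

12


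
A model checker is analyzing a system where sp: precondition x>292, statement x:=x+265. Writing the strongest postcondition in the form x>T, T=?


Formula: sp(P, x:=E) = exists old_x. (x = E[old_x/x]) AND P[old_x/x] (old_x is the value of x before the assignment; eliminate old_x by solving x = E[old_x/x] for old_x)
Step 1: Precondition P: x>292, i.e. old_x > 292
Step 2: Assignment gives x = old_x + 265, so old_x = x - 265
Step 3: Substitute into P: x - 265 > 292
Step 4: Simplify: x > 292+265 = 557

557


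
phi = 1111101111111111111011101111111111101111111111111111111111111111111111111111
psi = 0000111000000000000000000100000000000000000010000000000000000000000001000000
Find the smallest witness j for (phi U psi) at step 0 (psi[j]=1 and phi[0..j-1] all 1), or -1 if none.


(phi U psi) at 0: need smallest j with psi[j]=1 and phi[i]=1 for all i in [0,j).
Scan from step 0:
  step 0: phi=1, psi=0 -> continue
  step 1: phi=1, psi=0 -> continue
  step 2: phi=1, psi=0 -> continue
  step 3: phi=1, psi=0 -> continue
  step 4: psi=1 and phi held for [0,4) -> witness found
Witness step = 4

4


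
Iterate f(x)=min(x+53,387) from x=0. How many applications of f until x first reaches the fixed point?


Step 1: x=0, cap=387, increment=53
Step 2: x grows by 53 each step until capped at 387; fixed point is x=387
Step 3: iterations = ceil(387/53) = 8

8


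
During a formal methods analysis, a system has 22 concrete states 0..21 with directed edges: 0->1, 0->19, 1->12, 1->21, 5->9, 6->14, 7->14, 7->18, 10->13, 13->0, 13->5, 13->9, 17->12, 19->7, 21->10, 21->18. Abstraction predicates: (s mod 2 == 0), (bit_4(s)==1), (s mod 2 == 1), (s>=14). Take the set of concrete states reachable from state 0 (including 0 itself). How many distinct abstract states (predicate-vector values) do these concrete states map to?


BFS from 0:
Concrete reachable: {0, 1, 5, 7, 9, 10, 12, 13, 14, 18, 19, 21}
Abstract via predicates (s mod 2 == 0), (bit_4(s)==1), (s mod 2 == 1), (s>=14):
  (0,0,1,0) <- {1, 5, 7, 9, 13}
  (0,1,1,1) <- {19, 21}
  (1,0,0,0) <- {0, 10, 12}
  (1,0,0,1) <- {14}
  (1,1,0,1) <- {18}
Distinct abstract states = 5

5


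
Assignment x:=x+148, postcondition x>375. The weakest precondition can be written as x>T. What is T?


Formula: wp(x:=E, P) = P[E/x] (substitute E for x in postcondition)
Step 1: Postcondition: x>375
Step 2: Substitute x+148 for x: x+148>375
Step 3: Solve for x: x > 375-148 = 227

227


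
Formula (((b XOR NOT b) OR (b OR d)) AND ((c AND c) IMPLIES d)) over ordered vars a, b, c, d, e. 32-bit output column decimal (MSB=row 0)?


Formula: (((b XOR NOT b) OR (b OR d)) AND ((c AND c) IMPLIES d)) over a, b, c, d, e (32 rows)
Evaluate each row (bits = a,b,c,d,e, MSB first):
  row 0 [00000]: (((0 XOR NOT 0) OR (0 OR 0)) AND ((0 AND 0) IMPLIES 0)) -> 1
  row 1 [00001]: (((0 XOR NOT 0) OR (0 OR 0)) AND ((0 AND 0) IMPLIES 0)) -> 1
  row 2 [00010]: (((0 XOR NOT 0) OR (0 OR 1)) AND ((0 AND 0) IMPLIES 1)) -> 1
  row 3 [00011]: (((0 XOR NOT 0) OR (0 OR 1)) AND ((0 AND 0) IMPLIES 1)) -> 1
  row 4 [00100]: (((0 XOR NOT 0) OR (0 OR 0)) AND ((1 AND 1) IMPLIES 0)) -> 0
  row 5 [00101]: (((0 XOR NOT 0) OR (0 OR 0)) AND ((1 AND 1) IMPLIES 0)) -> 0
  row 6 [00110]: (((0 XOR NOT 0) OR (0 OR 1)) AND ((1 AND 1) IMPLIES 1)) -> 1
  row 7 [00111]: (((0 XOR NOT 0) OR (0 OR 1)) AND ((1 AND 1) IMPLIES 1)) -> 1
  row 8 [01000]: (((1 XOR NOT 1) OR (1 OR 0)) AND ((0 AND 0) IMPLIES 0)) -> 1
  row 9 [01001]: (((1 XOR NOT 1) OR (1 OR 0)) AND ((0 AND 0) IMPLIES 0)) -> 1
  row 10 [01010]: (((1 XOR NOT 1) OR (1 OR 1)) AND ((0 AND 0) IMPLIES 1)) -> 1
  row 11 [01011]: (((1 XOR NOT 1) OR (1 OR 1)) AND ((0 AND 0) IMPLIES 1)) -> 1
  row 12 [01100]: (((1 XOR NOT 1) OR (1 OR 0)) AND ((1 AND 1) IMPLIES 0)) -> 0
  row 13 [01101]: (((1 XOR NOT 1) OR (1 OR 0)) AND ((1 AND 1) IMPLIES 0)) -> 0
  row 14 [01110]: (((1 XOR NOT 1) OR (1 OR 1)) AND ((1 AND 1) IMPLIES 1)) -> 1
  row 15 [01111]: (((1 XOR NOT 1) OR (1 OR 1)) AND ((1 AND 1) IMPLIES 1)) -> 1
  row 16 [10000]: (((0 XOR NOT 0) OR (0 OR 0)) AND ((0 AND 0) IMPLIES 0)) -> 1
  row 17 [10001]: (((0 XOR NOT 0) OR (0 OR 0)) AND ((0 AND 0) IMPLIES 0)) -> 1
  row 18 [10010]: (((0 XOR NOT 0) OR (0 OR 1)) AND ((0 AND 0) IMPLIES 1)) -> 1
  row 19 [10011]: (((0 XOR NOT 0) OR (0 OR 1)) AND ((0 AND 0) IMPLIES 1)) -> 1
  row 20 [10100]: (((0 XOR NOT 0) OR (0 OR 0)) AND ((1 AND 1) IMPLIES 0)) -> 0
  row 21 [10101]: (((0 XOR NOT 0) OR (0 OR 0)) AND ((1 AND 1) IMPLIES 0)) -> 0
  row 22 [10110]: (((0 XOR NOT 0) OR (0 OR 1)) AND ((1 AND 1) IMPLIES 1)) -> 1
  row 23 [10111]: (((0 XOR NOT 0) OR (0 OR 1)) AND ((1 AND 1) IMPLIES 1)) -> 1
  row 24 [11000]: (((1 XOR NOT 1) OR (1 OR 0)) AND ((0 AND 0) IMPLIES 0)) -> 1
  row 25 [11001]: (((1 XOR NOT 1) OR (1 OR 0)) AND ((0 AND 0) IMPLIES 0)) -> 1
  row 26 [11010]: (((1 XOR NOT 1) OR (1 OR 1)) AND ((0 AND 0) IMPLIES 1)) -> 1
  row 27 [11011]: (((1 XOR NOT 1) OR (1 OR 1)) AND ((0 AND 0) IMPLIES 1)) -> 1
  row 28 [11100]: (((1 XOR NOT 1) OR (1 OR 0)) AND ((1 AND 1) IMPLIES 0)) -> 0
  row 29 [11101]: (((1 XOR NOT 1) OR (1 OR 0)) AND ((1 AND 1) IMPLIES 0)) -> 0
  row 30 [11110]: (((1 XOR NOT 1) OR (1 OR 1)) AND ((1 AND 1) IMPLIES 1)) -> 1
  row 31 [11111]: (((1 XOR NOT 1) OR (1 OR 1)) AND ((1 AND 1) IMPLIES 1)) -> 1
Full result column, 4 rows per line (a,b,c fixed per line; d,e runs 00..11 left to right):
  rows 0-3 [a,b,c=000]: 1111  = hex F
  rows 4-7 [a,b,c=001]: 0011  = hex 3
  rows 8-11 [a,b,c=010]: 1111  = hex F
  rows 12-15 [a,b,c=011]: 0011  = hex 3
  rows 16-19 [a,b,c=100]: 1111  = hex F
  rows 20-23 [a,b,c=101]: 0011  = hex 3
  rows 24-27 [a,b,c=110]: 1111  = hex F
  rows 28-31 [a,b,c=111]: 0011  = hex 3
Output column (row 0 .. row 31) = 11110011111100111111001111110011
Output column grouped in 4s = 1111 0011 1111 0011 1111 0011 1111 0011 = 0xF3F3F3F3
Convert to decimal digit by digit (value = value*16 + digit):
  F -> 15
  15*16 + 3 = 243
  243*16 + 15 (F) = 3903
  3903*16 + 3 = 62451
  62451*16 + 15 (F) = 999231
  999231*16 + 3 = 15987699
  15987699*16 + 15 (F) = 255803199
  255803199*16 + 3 = 4092851187
Decimal = 4092851187

4092851187


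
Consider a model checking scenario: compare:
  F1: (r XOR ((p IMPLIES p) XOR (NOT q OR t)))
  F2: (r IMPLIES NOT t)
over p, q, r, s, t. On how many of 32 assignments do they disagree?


F1 = (r XOR ((p IMPLIES p) XOR (NOT q OR t)))
F2 = (r IMPLIES NOT t)
Evaluate both on each of 32 rows (bits = p,q,r,s,t):
  row 0 [00000]: F1=0 F2=1 (differ) -> 1
  row 1 [00001]: F1=0 F2=1 (differ) -> 1
  row 2 [00010]: F1=0 F2=1 (differ) -> 1
  row 3 [00011]: F1=0 F2=1 (differ) -> 1
  row 4 [00100]: F1=1 F2=1 -> 0
  row 5 [00101]: F1=1 F2=0 (differ) -> 1
  row 6 [00110]: F1=1 F2=1 -> 0
  row 7 [00111]: F1=1 F2=0 (differ) -> 1
  row 8 [01000]: F1=1 F2=1 -> 0
  row 9 [01001]: F1=0 F2=1 (differ) -> 1
  row 10 [01010]: F1=1 F2=1 -> 0
  row 11 [01011]: F1=0 F2=1 (differ) -> 1
  row 12 [01100]: F1=0 F2=1 (differ) -> 1
  row 13 [01101]: F1=1 F2=0 (differ) -> 1
  row 14 [01110]: F1=0 F2=1 (differ) -> 1
  row 15 [01111]: F1=1 F2=0 (differ) -> 1
  row 16 [10000]: F1=0 F2=1 (differ) -> 1
  row 17 [10001]: F1=0 F2=1 (differ) -> 1
  row 18 [10010]: F1=0 F2=1 (differ) -> 1
  row 19 [10011]: F1=0 F2=1 (differ) -> 1
  row 20 [10100]: F1=1 F2=1 -> 0
  row 21 [10101]: F1=1 F2=0 (differ) -> 1
  row 22 [10110]: F1=1 F2=1 -> 0
  row 23 [10111]: F1=1 F2=0 (differ) -> 1
  row 24 [11000]: F1=1 F2=1 -> 0
  row 25 [11001]: F1=0 F2=1 (differ) -> 1
  row 26 [11010]: F1=1 F2=1 -> 0
  row 27 [11011]: F1=0 F2=1 (differ) -> 1
  row 28 [11100]: F1=0 F2=1 (differ) -> 1
  row 29 [11101]: F1=1 F2=0 (differ) -> 1
  row 30 [11110]: F1=0 F2=1 (differ) -> 1
  row 31 [11111]: F1=1 F2=0 (differ) -> 1
Full result column, 8 rows per line (p,q fixed per line; r,s,t runs 000..111 left to right):
  rows 0-7 [p,q=00]: 11110101  (ones: 6)
  rows 8-15 [p,q=01]: 01011111  (ones: 6)
  rows 16-23 [p,q=10]: 11110101  (ones: 6)
  rows 24-31 [p,q=11]: 01011111  (ones: 6)
Disagreements = 6+6+6+6 = 24

24


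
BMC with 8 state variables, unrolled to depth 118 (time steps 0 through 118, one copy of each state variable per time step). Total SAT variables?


BMC unrolls to depth k, creating one copy of each state var for steps 0..k.
Step count = 118 + 1 = 119 (steps 0 through 118)
Vars per step = 8
Total = 8 * 119 = 952

952


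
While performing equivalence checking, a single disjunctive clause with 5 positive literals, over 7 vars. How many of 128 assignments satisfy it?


Step 1: Total=2^7=128
Step 2: Unsat when all 5 false: 2^2=4
Step 3: Sat=128-4=124

124


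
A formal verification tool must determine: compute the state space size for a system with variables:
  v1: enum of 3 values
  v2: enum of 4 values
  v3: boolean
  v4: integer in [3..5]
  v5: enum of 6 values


State space = product of domain sizes of all variables.
Domain sizes:
  v1 (enum of 3 values): 3
  v2 (enum of 4 values): 4
  v3 (boolean): 2
  v4 (integer in [3..5]): 3
  v5 (enum of 6 values): 6
Product = 3 * 4 * 2 * 3 * 6 = 432

432


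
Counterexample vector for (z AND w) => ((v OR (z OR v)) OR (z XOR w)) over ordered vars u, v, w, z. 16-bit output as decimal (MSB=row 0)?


F1 = (z AND w)
F2 = ((v OR (z OR v)) OR (z XOR w))
Counterexample to F1=>F2 is where F1=1 and F2=0.
Evaluate each row (bits = u,v,w,z, MSB first):
  row 0 [0000]: F1=0 F2=0 -> F1&~F2 -> 0
  row 1 [0001]: F1=0 F2=1 -> F1&~F2 -> 0
  row 2 [0010]: F1=0 F2=1 -> F1&~F2 -> 0
  row 3 [0011]: F1=1 F2=1 -> F1&~F2 -> 0
  row 4 [0100]: F1=0 F2=1 -> F1&~F2 -> 0
  row 5 [0101]: F1=0 F2=1 -> F1&~F2 -> 0
  row 6 [0110]: F1=0 F2=1 -> F1&~F2 -> 0
  row 7 [0111]: F1=1 F2=1 -> F1&~F2 -> 0
  row 8 [1000]: F1=0 F2=0 -> F1&~F2 -> 0
  row 9 [1001]: F1=0 F2=1 -> F1&~F2 -> 0
  row 10 [1010]: F1=0 F2=1 -> F1&~F2 -> 0
  row 11 [1011]: F1=1 F2=1 -> F1&~F2 -> 0
  row 12 [1100]: F1=0 F2=1 -> F1&~F2 -> 0
  row 13 [1101]: F1=0 F2=1 -> F1&~F2 -> 0
  row 14 [1110]: F1=0 F2=1 -> F1&~F2 -> 0
  row 15 [1111]: F1=1 F2=1 -> F1&~F2 -> 0
Full result column, 4 rows per line (u,v fixed per line; w,z runs 00..11 left to right):
  rows 0-3 [u,v=00]: 0000  = hex 0
  rows 4-7 [u,v=01]: 0000  = hex 0
  rows 8-11 [u,v=10]: 0000  = hex 0
  rows 12-15 [u,v=11]: 0000  = hex 0
Counterexample vector (row 0 .. row 15) = 0000000000000000
Output column grouped in 4s = 0000 0000 0000 0000 = 0x0000
Convert to decimal digit by digit (value = value*16 + digit):
  0 -> 0
  0*16 + 0 = 0
  0*16 + 0 = 0
  0*16 + 0 = 0
Decimal = 0

0


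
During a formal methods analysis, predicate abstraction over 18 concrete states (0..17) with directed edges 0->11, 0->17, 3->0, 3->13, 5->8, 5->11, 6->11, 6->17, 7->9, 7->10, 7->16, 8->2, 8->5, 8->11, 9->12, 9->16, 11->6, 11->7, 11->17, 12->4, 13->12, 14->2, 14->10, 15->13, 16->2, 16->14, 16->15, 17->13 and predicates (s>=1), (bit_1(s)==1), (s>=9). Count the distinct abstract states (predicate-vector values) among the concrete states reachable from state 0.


BFS from 0:
Concrete reachable: {0, 2, 4, 6, 7, 9, 10, 11, 12, 13, 14, 15, 16, 17}
Abstract via predicates (s>=1), (bit_1(s)==1), (s>=9):
  (0,0,0) <- {0}
  (1,0,0) <- {4}
  (1,0,1) <- {9, 12, 13, 16, 17}
  (1,1,0) <- {2, 6, 7}
  (1,1,1) <- {10, 11, 14, 15}
Distinct abstract states = 5

5


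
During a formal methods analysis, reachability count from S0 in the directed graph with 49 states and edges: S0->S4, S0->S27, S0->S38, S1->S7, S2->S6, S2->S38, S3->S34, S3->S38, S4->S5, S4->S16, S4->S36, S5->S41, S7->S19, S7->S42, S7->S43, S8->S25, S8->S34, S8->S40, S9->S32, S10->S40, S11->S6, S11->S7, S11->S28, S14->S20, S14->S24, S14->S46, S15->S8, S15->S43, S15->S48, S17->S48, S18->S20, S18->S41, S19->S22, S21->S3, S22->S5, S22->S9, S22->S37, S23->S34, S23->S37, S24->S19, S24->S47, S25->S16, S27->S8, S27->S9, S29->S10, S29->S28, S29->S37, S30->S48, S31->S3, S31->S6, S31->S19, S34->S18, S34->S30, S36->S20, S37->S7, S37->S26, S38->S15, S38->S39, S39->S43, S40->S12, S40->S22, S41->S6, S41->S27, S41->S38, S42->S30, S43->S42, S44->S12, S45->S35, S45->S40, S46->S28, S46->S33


BFS from S0:
  layer 0: {S0}
  layer 1: {S4, S27, S38}
  layer 2: {S5, S8, S9, S15, S16, S36, S39}
  layer 3: {S20, S25, S32, S34, S40, S41, S43, S48}
  layer 4: {S6, S12, S18, S22, S30, S42}
  layer 5: {S37}
  layer 6: {S7, S26}
  layer 7: {S19}
Reachable set: {S0, S4, S5, S6, S7, S8, S9, S12, S15, S16, S18, S19, S20, S22, S25, S26, S27, S30, S32, S34, S36, S37, S38, S39, S40, S41, S42, S43, S48}
Count = 29

29


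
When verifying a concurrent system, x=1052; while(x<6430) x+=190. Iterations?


Step 1: x goes from 1052 toward 6430 by 190; the body runs while x<6430, so iterations = ceil((bound-start)/step)
Step 2: Distance=5378
Step 3: ceil(5378/190)=29

29


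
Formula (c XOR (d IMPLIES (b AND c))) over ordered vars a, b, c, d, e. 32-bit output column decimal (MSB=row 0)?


Formula: (c XOR (d IMPLIES (b AND c))) over a, b, c, d, e (32 rows)
Evaluate each row (bits = a,b,c,d,e, MSB first):
  row 0 [00000]: (0 XOR (0 IMPLIES (0 AND 0))) -> 1
  row 1 [00001]: (0 XOR (0 IMPLIES (0 AND 0))) -> 1
  row 2 [00010]: (0 XOR (1 IMPLIES (0 AND 0))) -> 0
  row 3 [00011]: (0 XOR (1 IMPLIES (0 AND 0))) -> 0
  row 4 [00100]: (1 XOR (0 IMPLIES (0 AND 1))) -> 0
  row 5 [00101]: (1 XOR (0 IMPLIES (0 AND 1))) -> 0
  row 6 [00110]: (1 XOR (1 IMPLIES (0 AND 1))) -> 1
  row 7 [00111]: (1 XOR (1 IMPLIES (0 AND 1))) -> 1
  row 8 [01000]: (0 XOR (0 IMPLIES (1 AND 0))) -> 1
  row 9 [01001]: (0 XOR (0 IMPLIES (1 AND 0))) -> 1
  row 10 [01010]: (0 XOR (1 IMPLIES (1 AND 0))) -> 0
  row 11 [01011]: (0 XOR (1 IMPLIES (1 AND 0))) -> 0
  row 12 [01100]: (1 XOR (0 IMPLIES (1 AND 1))) -> 0
  row 13 [01101]: (1 XOR (0 IMPLIES (1 AND 1))) -> 0
  row 14 [01110]: (1 XOR (1 IMPLIES (1 AND 1))) -> 0
  row 15 [01111]: (1 XOR (1 IMPLIES (1 AND 1))) -> 0
  row 16 [10000]: (0 XOR (0 IMPLIES (0 AND 0))) -> 1
  row 17 [10001]: (0 XOR (0 IMPLIES (0 AND 0))) -> 1
  row 18 [10010]: (0 XOR (1 IMPLIES (0 AND 0))) -> 0
  row 19 [10011]: (0 XOR (1 IMPLIES (0 AND 0))) -> 0
  row 20 [10100]: (1 XOR (0 IMPLIES (0 AND 1))) -> 0
  row 21 [10101]: (1 XOR (0 IMPLIES (0 AND 1))) -> 0
  row 22 [10110]: (1 XOR (1 IMPLIES (0 AND 1))) -> 1
  row 23 [10111]: (1 XOR (1 IMPLIES (0 AND 1))) -> 1
  row 24 [11000]: (0 XOR (0 IMPLIES (1 AND 0))) -> 1
  row 25 [11001]: (0 XOR (0 IMPLIES (1 AND 0))) -> 1
  row 26 [11010]: (0 XOR (1 IMPLIES (1 AND 0))) -> 0
  row 27 [11011]: (0 XOR (1 IMPLIES (1 AND 0))) -> 0
  row 28 [11100]: (1 XOR (0 IMPLIES (1 AND 1))) -> 0
  row 29 [11101]: (1 XOR (0 IMPLIES (1 AND 1))) -> 0
  row 30 [11110]: (1 XOR (1 IMPLIES (1 AND 1))) -> 0
  row 31 [11111]: (1 XOR (1 IMPLIES (1 AND 1))) -> 0
Full result column, 4 rows per line (a,b,c fixed per line; d,e runs 00..11 left to right):
  rows 0-3 [a,b,c=000]: 1100  = hex C
  rows 4-7 [a,b,c=001]: 0011  = hex 3
  rows 8-11 [a,b,c=010]: 1100  = hex C
  rows 12-15 [a,b,c=011]: 0000  = hex 0
  rows 16-19 [a,b,c=100]: 1100  = hex C
  rows 20-23 [a,b,c=101]: 0011  = hex 3
  rows 24-27 [a,b,c=110]: 1100  = hex C
  rows 28-31 [a,b,c=111]: 0000  = hex 0
Output column (row 0 .. row 31) = 11000011110000001100001111000000
Output column grouped in 4s = 1100 0011 1100 0000 1100 0011 1100 0000 = 0xC3C0C3C0
Convert to decimal digit by digit (value = value*16 + digit):
  C -> 12
  12*16 + 3 = 195
  195*16 + 12 (C) = 3132
  3132*16 + 0 = 50112
  50112*16 + 12 (C) = 801804
  801804*16 + 3 = 12828867
  12828867*16 + 12 (C) = 205261884
  205261884*16 + 0 = 3284190144
Decimal = 3284190144

3284190144


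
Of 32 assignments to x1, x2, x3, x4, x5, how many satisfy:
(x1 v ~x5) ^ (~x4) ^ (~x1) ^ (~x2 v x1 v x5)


CNF with 4 clauses over 5 vars (32 assignments).
An assignment satisfies CNF iff every clause has >=1 true literal.
Check each row (bits = x1,x2,x3,x4,x5; clause T/F shown):
  row 0 [00000]: clauses=TTTT -> 1
  row 1 [00001]: clauses=FTTT -> 0
  row 2 [00010]: clauses=TFTT -> 0
  row 3 [00011]: clauses=FFTT -> 0
  row 4 [00100]: clauses=TTTT -> 1
  row 5 [00101]: clauses=FTTT -> 0
  row 6 [00110]: clauses=TFTT -> 0
  row 7 [00111]: clauses=FFTT -> 0
  row 8 [01000]: clauses=TTTF -> 0
  row 9 [01001]: clauses=FTTT -> 0
  row 10 [01010]: clauses=TFTF -> 0
  row 11 [01011]: clauses=FFTT -> 0
  row 12 [01100]: clauses=TTTF -> 0
  row 13 [01101]: clauses=FTTT -> 0
  row 14 [01110]: clauses=TFTF -> 0
  row 15 [01111]: clauses=FFTT -> 0
  row 16 [10000]: clauses=TTFT -> 0
  row 17 [10001]: clauses=TTFT -> 0
  row 18 [10010]: clauses=TFFT -> 0
  row 19 [10011]: clauses=TFFT -> 0
  row 20 [10100]: clauses=TTFT -> 0
  row 21 [10101]: clauses=TTFT -> 0
  row 22 [10110]: clauses=TFFT -> 0
  row 23 [10111]: clauses=TFFT -> 0
  row 24 [11000]: clauses=TTFT -> 0
  row 25 [11001]: clauses=TTFT -> 0
  row 26 [11010]: clauses=TFFT -> 0
  row 27 [11011]: clauses=TFFT -> 0
  row 28 [11100]: clauses=TTFT -> 0
  row 29 [11101]: clauses=TTFT -> 0
  row 30 [11110]: clauses=TFFT -> 0
  row 31 [11111]: clauses=TFFT -> 0
Full result column, 8 rows per line (x1,x2 fixed per line; x3,x4,x5 runs 000..111 left to right):
  rows 0-7 [x1,x2=00]: 10001000  (ones: 2)
  rows 8-15 [x1,x2=01]: 00000000  (ones: 0)
  rows 16-23 [x1,x2=10]: 00000000  (ones: 0)
  rows 24-31 [x1,x2=11]: 00000000  (ones: 0)
Satisfying assignments = 2+0+0+0 = 2

2


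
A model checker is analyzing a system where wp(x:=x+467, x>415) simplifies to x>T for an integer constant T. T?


Formula: wp(x:=E, P) = P[E/x] (substitute E for x in postcondition)
Step 1: Postcondition: x>415
Step 2: Substitute x+467 for x: x+467>415
Step 3: Solve for x: x > 415-467 = -52

-52


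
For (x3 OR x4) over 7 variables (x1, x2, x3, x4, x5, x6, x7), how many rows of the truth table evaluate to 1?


Formula: (x3 OR x4) over 7 vars (128 rows)
Evaluate each row (x1, x2, x3, x4, x5, x6, x7 as bits, MSB first):
  row 0 [0000000]: (0 OR 0) -> 0
  row 1 [0000001]: (0 OR 0) -> 0
  row 2 [0000010]: (0 OR 0) -> 0
  row 3 [0000011]: (0 OR 0) -> 0
  row 4 [0000100]: (0 OR 0) -> 0
  (every remaining row is evaluated the same way; all 128 results are listed next)
Full result column, 8 rows per line (x1,x2,x3,x4 fixed per line; x5,x6,x7 runs 000..111 left to right):
  rows 0-7 [x1,x2,x3,x4=0000]: 00000000  (ones: 0)
  rows 8-15 [x1,x2,x3,x4=0001]: 11111111  (ones: 8)
  rows 16-23 [x1,x2,x3,x4=0010]: 11111111  (ones: 8)
  rows 24-31 [x1,x2,x3,x4=0011]: 11111111  (ones: 8)
  rows 32-39 [x1,x2,x3,x4=0100]: 00000000  (ones: 0)
  rows 40-47 [x1,x2,x3,x4=0101]: 11111111  (ones: 8)
  rows 48-55 [x1,x2,x3,x4=0110]: 11111111  (ones: 8)
  rows 56-63 [x1,x2,x3,x4=0111]: 11111111  (ones: 8)
  rows 64-71 [x1,x2,x3,x4=1000]: 00000000  (ones: 0)
  rows 72-79 [x1,x2,x3,x4=1001]: 11111111  (ones: 8)
  rows 80-87 [x1,x2,x3,x4=1010]: 11111111  (ones: 8)
  rows 88-95 [x1,x2,x3,x4=1011]: 11111111  (ones: 8)
  rows 96-103 [x1,x2,x3,x4=1100]: 00000000  (ones: 0)
  rows 104-111 [x1,x2,x3,x4=1101]: 11111111  (ones: 8)
  rows 112-119 [x1,x2,x3,x4=1110]: 11111111  (ones: 8)
  rows 120-127 [x1,x2,x3,x4=1111]: 11111111  (ones: 8)
Count of 1-rows = 0+8+8+8+0+8+8+8+0+8+8+8+0+8+8+8 = 96

96


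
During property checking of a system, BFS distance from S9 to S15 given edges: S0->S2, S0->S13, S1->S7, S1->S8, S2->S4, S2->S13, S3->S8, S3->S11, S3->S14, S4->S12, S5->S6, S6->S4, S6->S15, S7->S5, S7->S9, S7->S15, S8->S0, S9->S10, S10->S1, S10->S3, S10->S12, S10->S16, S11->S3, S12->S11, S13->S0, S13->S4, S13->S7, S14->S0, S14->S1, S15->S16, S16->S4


BFS layer-by-layer from S9:
  dist 0: {S9}
  dist 1: {S10}
  dist 2: {S1, S3, S12, S16}
  dist 3: {S4, S7, S8, S11, S14}
  dist 4: {S0, S5, S15}
  -> S15 reached at distance 4
Shortest path length = 4

4


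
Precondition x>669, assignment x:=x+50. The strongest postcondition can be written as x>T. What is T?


Formula: sp(P, x:=E) = exists old_x. (x = E[old_x/x]) AND P[old_x/x] (old_x is the value of x before the assignment; eliminate old_x by solving x = E[old_x/x] for old_x)
Step 1: Precondition P: x>669, i.e. old_x > 669
Step 2: Assignment gives x = old_x + 50, so old_x = x - 50
Step 3: Substitute into P: x - 50 > 669
Step 4: Simplify: x > 669+50 = 719

719


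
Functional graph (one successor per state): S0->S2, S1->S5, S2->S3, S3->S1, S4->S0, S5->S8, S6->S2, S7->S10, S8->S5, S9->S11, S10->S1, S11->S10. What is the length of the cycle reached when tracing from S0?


Trace from S0 until a state repeats:
  S0 -> S2 -> S3 -> S1 -> S5 -> S8 -> S5
S5 first seen at step 4, revisited at step 6.
Cycle length = 6 - 4 = 2

2


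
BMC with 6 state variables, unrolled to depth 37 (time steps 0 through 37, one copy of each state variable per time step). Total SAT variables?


BMC unrolls to depth k, creating one copy of each state var for steps 0..k.
Step count = 37 + 1 = 38 (steps 0 through 37)
Vars per step = 6
Total = 6 * 38 = 228

228


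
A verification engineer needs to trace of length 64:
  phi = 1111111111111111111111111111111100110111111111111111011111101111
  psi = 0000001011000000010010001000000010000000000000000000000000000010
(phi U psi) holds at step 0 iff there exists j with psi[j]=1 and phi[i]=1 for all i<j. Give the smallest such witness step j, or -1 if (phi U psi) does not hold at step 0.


(phi U psi) at 0: need smallest j with psi[j]=1 and phi[i]=1 for all i in [0,j).
Scan from step 0:
  step 0: phi=1, psi=0 -> continue
  step 1: phi=1, psi=0 -> continue
  step 2: phi=1, psi=0 -> continue
  step 3: phi=1, psi=0 -> continue
  step 6: psi=1 and phi held for [0,6) -> witness found
Witness step = 6

6


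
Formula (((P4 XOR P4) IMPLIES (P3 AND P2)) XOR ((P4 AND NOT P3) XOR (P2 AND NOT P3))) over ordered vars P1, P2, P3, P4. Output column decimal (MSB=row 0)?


Formula: (((P4 XOR P4) IMPLIES (P3 AND P2)) XOR ((P4 AND NOT P3) XOR (P2 AND NOT P3))) over P1, P2, P3, P4 (16 rows)
Evaluate each row (bits = P1,P2,P3,P4, MSB first):
  row 0 [0000]: (((0 XOR 0) IMPLIES (0 AND 0)) XOR ((0 AND NOT 0) XOR (0 AND NOT 0))) -> 1
  row 1 [0001]: (((1 XOR 1) IMPLIES (0 AND 0)) XOR ((1 AND NOT 0) XOR (0 AND NOT 0))) -> 0
  row 2 [0010]: (((0 XOR 0) IMPLIES (1 AND 0)) XOR ((0 AND NOT 1) XOR (0 AND NOT 1))) -> 1
  row 3 [0011]: (((1 XOR 1) IMPLIES (1 AND 0)) XOR ((1 AND NOT 1) XOR (0 AND NOT 1))) -> 1
  row 4 [0100]: (((0 XOR 0) IMPLIES (0 AND 1)) XOR ((0 AND NOT 0) XOR (1 AND NOT 0))) -> 0
  row 5 [0101]: (((1 XOR 1) IMPLIES (0 AND 1)) XOR ((1 AND NOT 0) XOR (1 AND NOT 0))) -> 1
  row 6 [0110]: (((0 XOR 0) IMPLIES (1 AND 1)) XOR ((0 AND NOT 1) XOR (1 AND NOT 1))) -> 1
  row 7 [0111]: (((1 XOR 1) IMPLIES (1 AND 1)) XOR ((1 AND NOT 1) XOR (1 AND NOT 1))) -> 1
  row 8 [1000]: (((0 XOR 0) IMPLIES (0 AND 0)) XOR ((0 AND NOT 0) XOR (0 AND NOT 0))) -> 1
  row 9 [1001]: (((1 XOR 1) IMPLIES (0 AND 0)) XOR ((1 AND NOT 0) XOR (0 AND NOT 0))) -> 0
  row 10 [1010]: (((0 XOR 0) IMPLIES (1 AND 0)) XOR ((0 AND NOT 1) XOR (0 AND NOT 1))) -> 1
  row 11 [1011]: (((1 XOR 1) IMPLIES (1 AND 0)) XOR ((1 AND NOT 1) XOR (0 AND NOT 1))) -> 1
  row 12 [1100]: (((0 XOR 0) IMPLIES (0 AND 1)) XOR ((0 AND NOT 0) XOR (1 AND NOT 0))) -> 0
  row 13 [1101]: (((1 XOR 1) IMPLIES (0 AND 1)) XOR ((1 AND NOT 0) XOR (1 AND NOT 0))) -> 1
  row 14 [1110]: (((0 XOR 0) IMPLIES (1 AND 1)) XOR ((0 AND NOT 1) XOR (1 AND NOT 1))) -> 1
  row 15 [1111]: (((1 XOR 1) IMPLIES (1 AND 1)) XOR ((1 AND NOT 1) XOR (1 AND NOT 1))) -> 1
Full result column, 4 rows per line (P1,P2 fixed per line; P3,P4 runs 00..11 left to right):
  rows 0-3 [P1,P2=00]: 1011  = hex B
  rows 4-7 [P1,P2=01]: 0111  = hex 7
  rows 8-11 [P1,P2=10]: 1011  = hex B
  rows 12-15 [P1,P2=11]: 0111  = hex 7
Output column (row 0 .. row 15) = 1011011110110111
Output column grouped in 4s = 1011 0111 1011 0111 = 0xB7B7
Convert to decimal digit by digit (value = value*16 + digit):
  B -> 11
  11*16 + 7 = 183
  183*16 + 11 (B) = 2939
  2939*16 + 7 = 47031
Decimal = 47031

47031


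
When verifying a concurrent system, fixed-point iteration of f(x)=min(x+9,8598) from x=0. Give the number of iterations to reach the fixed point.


Step 1: x=0, cap=8598, increment=9
Step 2: x grows by 9 each step until capped at 8598; fixed point is x=8598
Step 3: iterations = ceil(8598/9) = 956

956


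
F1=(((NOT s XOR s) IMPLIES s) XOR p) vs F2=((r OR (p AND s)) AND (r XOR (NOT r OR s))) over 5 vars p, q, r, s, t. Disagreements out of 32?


F1 = (((NOT s XOR s) IMPLIES s) XOR p)
F2 = ((r OR (p AND s)) AND (r XOR (NOT r OR s)))
Evaluate both on each of 32 rows (bits = p,q,r,s,t):
  row 0 [00000]: F1=0 F2=0 -> 0
  row 1 [00001]: F1=0 F2=0 -> 0
  row 2 [00010]: F1=1 F2=0 (differ) -> 1
  row 3 [00011]: F1=1 F2=0 (differ) -> 1
  row 4 [00100]: F1=0 F2=1 (differ) -> 1
  row 5 [00101]: F1=0 F2=1 (differ) -> 1
  row 6 [00110]: F1=1 F2=0 (differ) -> 1
  row 7 [00111]: F1=1 F2=0 (differ) -> 1
  row 8 [01000]: F1=0 F2=0 -> 0
  row 9 [01001]: F1=0 F2=0 -> 0
  row 10 [01010]: F1=1 F2=0 (differ) -> 1
  row 11 [01011]: F1=1 F2=0 (differ) -> 1
  row 12 [01100]: F1=0 F2=1 (differ) -> 1
  row 13 [01101]: F1=0 F2=1 (differ) -> 1
  row 14 [01110]: F1=1 F2=0 (differ) -> 1
  row 15 [01111]: F1=1 F2=0 (differ) -> 1
  row 16 [10000]: F1=1 F2=0 (differ) -> 1
  row 17 [10001]: F1=1 F2=0 (differ) -> 1
  row 18 [10010]: F1=0 F2=1 (differ) -> 1
  row 19 [10011]: F1=0 F2=1 (differ) -> 1
  row 20 [10100]: F1=1 F2=1 -> 0
  row 21 [10101]: F1=1 F2=1 -> 0
  row 22 [10110]: F1=0 F2=0 -> 0
  row 23 [10111]: F1=0 F2=0 -> 0
  row 24 [11000]: F1=1 F2=0 (differ) -> 1
  row 25 [11001]: F1=1 F2=0 (differ) -> 1
  row 26 [11010]: F1=0 F2=1 (differ) -> 1
  row 27 [11011]: F1=0 F2=1 (differ) -> 1
  row 28 [11100]: F1=1 F2=1 -> 0
  row 29 [11101]: F1=1 F2=1 -> 0
  row 30 [11110]: F1=0 F2=0 -> 0
  row 31 [11111]: F1=0 F2=0 -> 0
Full result column, 8 rows per line (p,q fixed per line; r,s,t runs 000..111 left to right):
  rows 0-7 [p,q=00]: 00111111  (ones: 6)
  rows 8-15 [p,q=01]: 00111111  (ones: 6)
  rows 16-23 [p,q=10]: 11110000  (ones: 4)
  rows 24-31 [p,q=11]: 11110000  (ones: 4)
Disagreements = 6+6+4+4 = 20

20


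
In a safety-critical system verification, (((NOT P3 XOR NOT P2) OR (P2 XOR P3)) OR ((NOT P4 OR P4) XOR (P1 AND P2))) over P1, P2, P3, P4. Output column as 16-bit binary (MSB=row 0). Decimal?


Formula: (((NOT P3 XOR NOT P2) OR (P2 XOR P3)) OR ((NOT P4 OR P4) XOR (P1 AND P2))) over P1, P2, P3, P4 (16 rows)
Evaluate each row (bits = P1,P2,P3,P4, MSB first):
  row 0 [0000]: (((NOT 0 XOR NOT 0) OR (0 XOR 0)) OR ((NOT 0 OR 0) XOR (0 AND 0))) -> 1
  row 1 [0001]: (((NOT 0 XOR NOT 0) OR (0 XOR 0)) OR ((NOT 1 OR 1) XOR (0 AND 0))) -> 1
  row 2 [0010]: (((NOT 1 XOR NOT 0) OR (0 XOR 1)) OR ((NOT 0 OR 0) XOR (0 AND 0))) -> 1
  row 3 [0011]: (((NOT 1 XOR NOT 0) OR (0 XOR 1)) OR ((NOT 1 OR 1) XOR (0 AND 0))) -> 1
  row 4 [0100]: (((NOT 0 XOR NOT 1) OR (1 XOR 0)) OR ((NOT 0 OR 0) XOR (0 AND 1))) -> 1
  row 5 [0101]: (((NOT 0 XOR NOT 1) OR (1 XOR 0)) OR ((NOT 1 OR 1) XOR (0 AND 1))) -> 1
  row 6 [0110]: (((NOT 1 XOR NOT 1) OR (1 XOR 1)) OR ((NOT 0 OR 0) XOR (0 AND 1))) -> 1
  row 7 [0111]: (((NOT 1 XOR NOT 1) OR (1 XOR 1)) OR ((NOT 1 OR 1) XOR (0 AND 1))) -> 1
  row 8 [1000]: (((NOT 0 XOR NOT 0) OR (0 XOR 0)) OR ((NOT 0 OR 0) XOR (1 AND 0))) -> 1
  row 9 [1001]: (((NOT 0 XOR NOT 0) OR (0 XOR 0)) OR ((NOT 1 OR 1) XOR (1 AND 0))) -> 1
  row 10 [1010]: (((NOT 1 XOR NOT 0) OR (0 XOR 1)) OR ((NOT 0 OR 0) XOR (1 AND 0))) -> 1
  row 11 [1011]: (((NOT 1 XOR NOT 0) OR (0 XOR 1)) OR ((NOT 1 OR 1) XOR (1 AND 0))) -> 1
  row 12 [1100]: (((NOT 0 XOR NOT 1) OR (1 XOR 0)) OR ((NOT 0 OR 0) XOR (1 AND 1))) -> 1
  row 13 [1101]: (((NOT 0 XOR NOT 1) OR (1 XOR 0)) OR ((NOT 1 OR 1) XOR (1 AND 1))) -> 1
  row 14 [1110]: (((NOT 1 XOR NOT 1) OR (1 XOR 1)) OR ((NOT 0 OR 0) XOR (1 AND 1))) -> 0
  row 15 [1111]: (((NOT 1 XOR NOT 1) OR (1 XOR 1)) OR ((NOT 1 OR 1) XOR (1 AND 1))) -> 0
Full result column, 4 rows per line (P1,P2 fixed per line; P3,P4 runs 00..11 left to right):
  rows 0-3 [P1,P2=00]: 1111  = hex F
  rows 4-7 [P1,P2=01]: 1111  = hex F
  rows 8-11 [P1,P2=10]: 1111  = hex F
  rows 12-15 [P1,P2=11]: 1100  = hex C
Output column (row 0 .. row 15) = 1111111111111100
Output column grouped in 4s = 1111 1111 1111 1100 = 0xFFFC
Convert to decimal digit by digit (value = value*16 + digit):
  F -> 15
  15*16 + 15 (F) = 255
  255*16 + 15 (F) = 4095
  4095*16 + 12 (C) = 65532
Decimal = 65532

65532


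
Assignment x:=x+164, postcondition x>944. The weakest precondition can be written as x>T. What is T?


Formula: wp(x:=E, P) = P[E/x] (substitute E for x in postcondition)
Step 1: Postcondition: x>944
Step 2: Substitute x+164 for x: x+164>944
Step 3: Solve for x: x > 944-164 = 780

780


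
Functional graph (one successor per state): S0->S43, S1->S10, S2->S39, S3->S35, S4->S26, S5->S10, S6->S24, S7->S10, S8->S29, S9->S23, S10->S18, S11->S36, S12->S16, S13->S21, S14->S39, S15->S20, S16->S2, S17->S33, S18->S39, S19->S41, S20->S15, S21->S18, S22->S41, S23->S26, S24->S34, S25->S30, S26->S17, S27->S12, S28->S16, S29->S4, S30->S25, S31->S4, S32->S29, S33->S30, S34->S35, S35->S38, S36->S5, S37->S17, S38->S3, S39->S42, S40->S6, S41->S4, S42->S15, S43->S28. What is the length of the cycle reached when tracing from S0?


Trace from S0 until a state repeats:
  S0 -> S43 -> S28 -> S16 -> S2 -> S39 -> S42 -> S15 -> S20 -> S15
S15 first seen at step 7, revisited at step 9.
Cycle length = 9 - 7 = 2

2


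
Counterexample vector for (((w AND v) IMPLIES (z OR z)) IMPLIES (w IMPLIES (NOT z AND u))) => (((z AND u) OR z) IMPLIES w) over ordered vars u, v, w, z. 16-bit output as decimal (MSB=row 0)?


F1 = (((w AND v) IMPLIES (z OR z)) IMPLIES (w IMPLIES (NOT z AND u)))
F2 = (((z AND u) OR z) IMPLIES w)
Counterexample to F1=>F2 is where F1=1 and F2=0.
Evaluate each row (bits = u,v,w,z, MSB first):
  row 0 [0000]: F1=1 F2=1 -> F1&~F2 -> 0
  row 1 [0001]: F1=1 F2=0 -> F1&~F2 -> 1
  row 2 [0010]: F1=0 F2=1 -> F1&~F2 -> 0
  row 3 [0011]: F1=0 F2=1 -> F1&~F2 -> 0
  row 4 [0100]: F1=1 F2=1 -> F1&~F2 -> 0
  row 5 [0101]: F1=1 F2=0 -> F1&~F2 -> 1
  row 6 [0110]: F1=1 F2=1 -> F1&~F2 -> 0
  row 7 [0111]: F1=0 F2=1 -> F1&~F2 -> 0
  row 8 [1000]: F1=1 F2=1 -> F1&~F2 -> 0
  row 9 [1001]: F1=1 F2=0 -> F1&~F2 -> 1
  row 10 [1010]: F1=1 F2=1 -> F1&~F2 -> 0
  row 11 [1011]: F1=0 F2=1 -> F1&~F2 -> 0
  row 12 [1100]: F1=1 F2=1 -> F1&~F2 -> 0
  row 13 [1101]: F1=1 F2=0 -> F1&~F2 -> 1
  row 14 [1110]: F1=1 F2=1 -> F1&~F2 -> 0
  row 15 [1111]: F1=0 F2=1 -> F1&~F2 -> 0
Full result column, 4 rows per line (u,v fixed per line; w,z runs 00..11 left to right):
  rows 0-3 [u,v=00]: 0100  = hex 4
  rows 4-7 [u,v=01]: 0100  = hex 4
  rows 8-11 [u,v=10]: 0100  = hex 4
  rows 12-15 [u,v=11]: 0100  = hex 4
Counterexample vector (row 0 .. row 15) = 0100010001000100
Output column grouped in 4s = 0100 0100 0100 0100 = 0x4444
Convert to decimal digit by digit (value = value*16 + digit):
  4 -> 4
  4*16 + 4 = 68
  68*16 + 4 = 1092
  1092*16 + 4 = 17476
Decimal = 17476

17476
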